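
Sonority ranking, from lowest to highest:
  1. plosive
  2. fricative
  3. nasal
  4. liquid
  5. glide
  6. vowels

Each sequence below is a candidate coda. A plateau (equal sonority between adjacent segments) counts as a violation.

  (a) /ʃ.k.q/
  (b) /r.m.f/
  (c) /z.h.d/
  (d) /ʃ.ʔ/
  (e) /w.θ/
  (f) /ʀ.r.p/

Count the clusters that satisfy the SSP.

3

(a) sonority 2-1-1: ill-formed.
(b) sonority 4-3-2: well-formed.
(c) sonority 2-2-1: ill-formed.
(d) sonority 2-1: well-formed.
(e) sonority 5-2: well-formed.
(f) sonority 4-4-1: ill-formed.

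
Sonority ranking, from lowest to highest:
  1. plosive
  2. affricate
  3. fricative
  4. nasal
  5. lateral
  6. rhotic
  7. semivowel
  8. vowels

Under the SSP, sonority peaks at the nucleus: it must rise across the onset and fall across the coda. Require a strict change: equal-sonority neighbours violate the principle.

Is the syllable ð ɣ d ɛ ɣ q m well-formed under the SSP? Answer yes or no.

Onset: /ð/ is a fricative (sonority 3), /ɣ/ is a fricative (sonority 3), /d/ is a plosive (sonority 1); then the nucleus /ɛ/ (sonority 8).
Onset profile 3-3-1-8 — does not strictly rise throughout.
Coda: /ɣ/ is a fricative (sonority 3), /q/ is a plosive (sonority 1), /m/ is a nasal (sonority 4).
Coda profile 8-3-1-4 — does not strictly fall throughout.

no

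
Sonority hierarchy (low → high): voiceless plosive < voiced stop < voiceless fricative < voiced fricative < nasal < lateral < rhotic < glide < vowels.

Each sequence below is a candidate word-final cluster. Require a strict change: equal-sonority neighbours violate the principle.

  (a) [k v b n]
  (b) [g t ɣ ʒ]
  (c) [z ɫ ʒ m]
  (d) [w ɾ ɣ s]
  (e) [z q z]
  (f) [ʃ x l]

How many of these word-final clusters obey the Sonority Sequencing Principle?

1

(a) 1-4-2-5 → violates
(b) 2-1-4-4 → violates
(c) 4-6-4-5 → violates
(d) 8-7-4-3 → obeys
(e) 4-1-4 → violates
(f) 3-3-6 → violates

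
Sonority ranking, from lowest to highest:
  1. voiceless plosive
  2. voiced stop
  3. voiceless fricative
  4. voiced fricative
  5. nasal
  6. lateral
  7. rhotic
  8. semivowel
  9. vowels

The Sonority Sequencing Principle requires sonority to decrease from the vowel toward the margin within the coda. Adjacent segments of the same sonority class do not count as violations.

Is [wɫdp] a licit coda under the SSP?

/w/ — semivowel, sonority 8.
/ɫ/ — lateral, sonority 6.
/d/ — voiced stop, sonority 2.
/p/ — voiceless plosive, sonority 1.
The profile 8-6-2-1 strictly falls, so the coda satisfies the SSP.

yes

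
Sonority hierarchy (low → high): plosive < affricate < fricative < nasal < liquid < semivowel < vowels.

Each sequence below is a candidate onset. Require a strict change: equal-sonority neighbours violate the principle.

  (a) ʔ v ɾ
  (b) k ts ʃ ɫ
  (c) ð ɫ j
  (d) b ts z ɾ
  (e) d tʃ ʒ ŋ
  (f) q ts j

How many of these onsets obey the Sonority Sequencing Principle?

(a) 1-3-5 → obeys
(b) 1-2-3-5 → obeys
(c) 3-5-6 → obeys
(d) 1-2-3-5 → obeys
(e) 1-2-3-4 → obeys
(f) 1-2-6 → obeys

6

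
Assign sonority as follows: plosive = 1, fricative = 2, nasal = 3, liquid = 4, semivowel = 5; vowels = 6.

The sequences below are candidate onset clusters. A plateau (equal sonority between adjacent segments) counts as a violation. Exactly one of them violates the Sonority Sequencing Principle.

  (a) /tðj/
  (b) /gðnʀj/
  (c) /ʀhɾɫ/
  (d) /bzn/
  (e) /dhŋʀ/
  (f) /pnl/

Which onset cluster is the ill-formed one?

c

(a) sonority 1-2-5: well-formed.
(b) sonority 1-2-3-4-5: well-formed.
(c) sonority 4-2-4-4: ill-formed.
(d) sonority 1-2-3: well-formed.
(e) sonority 1-2-3-4: well-formed.
(f) sonority 1-3-4: well-formed.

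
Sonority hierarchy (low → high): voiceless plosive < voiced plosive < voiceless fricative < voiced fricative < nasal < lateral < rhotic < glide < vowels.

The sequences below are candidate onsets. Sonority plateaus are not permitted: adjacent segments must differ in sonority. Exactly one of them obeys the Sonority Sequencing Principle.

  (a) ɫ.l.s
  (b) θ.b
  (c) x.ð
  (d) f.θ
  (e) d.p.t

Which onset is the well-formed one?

c

(a) ɫ.l.s: profile 6-6-3 — violates.
(b) θ.b: profile 3-2 — violates.
(c) x.ð: profile 3-4 — obeys.
(d) f.θ: profile 3-3 — violates.
(e) d.p.t: profile 2-1-1 — violates.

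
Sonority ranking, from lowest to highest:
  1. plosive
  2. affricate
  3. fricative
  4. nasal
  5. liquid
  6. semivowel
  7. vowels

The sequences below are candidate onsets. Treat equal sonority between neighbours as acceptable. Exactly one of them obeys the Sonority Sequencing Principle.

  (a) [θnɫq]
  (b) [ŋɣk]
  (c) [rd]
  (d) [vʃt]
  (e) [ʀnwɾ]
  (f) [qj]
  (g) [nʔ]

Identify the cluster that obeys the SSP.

f

(a) 3-4-5-1 → violates
(b) 4-3-1 → violates
(c) 5-1 → violates
(d) 3-3-1 → violates
(e) 5-4-6-5 → violates
(f) 1-6 → obeys
(g) 4-1 → violates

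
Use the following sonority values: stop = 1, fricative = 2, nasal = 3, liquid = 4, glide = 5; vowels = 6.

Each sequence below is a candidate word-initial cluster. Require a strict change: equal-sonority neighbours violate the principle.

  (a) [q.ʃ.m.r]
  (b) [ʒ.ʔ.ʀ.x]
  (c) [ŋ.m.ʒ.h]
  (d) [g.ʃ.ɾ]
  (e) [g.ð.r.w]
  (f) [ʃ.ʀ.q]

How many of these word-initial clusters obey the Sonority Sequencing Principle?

3

(a) [q.ʃ.m.r]: profile 1-2-3-4 — obeys.
(b) [ʒ.ʔ.ʀ.x]: profile 2-1-4-2 — violates.
(c) [ŋ.m.ʒ.h]: profile 3-3-2-2 — violates.
(d) [g.ʃ.ɾ]: profile 1-2-4 — obeys.
(e) [g.ð.r.w]: profile 1-2-4-5 — obeys.
(f) [ʃ.ʀ.q]: profile 2-4-1 — violates.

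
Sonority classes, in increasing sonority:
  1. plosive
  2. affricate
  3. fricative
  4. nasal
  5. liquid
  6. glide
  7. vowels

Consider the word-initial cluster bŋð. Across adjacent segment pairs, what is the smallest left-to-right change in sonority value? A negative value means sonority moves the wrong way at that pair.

-1

/b/ — plosive, sonority 1.
/ŋ/ — nasal, sonority 4.
/ð/ — fricative, sonority 3.
/b/→/ŋ/: change +3.
/ŋ/→/ð/: change -1.
Minimum = -1.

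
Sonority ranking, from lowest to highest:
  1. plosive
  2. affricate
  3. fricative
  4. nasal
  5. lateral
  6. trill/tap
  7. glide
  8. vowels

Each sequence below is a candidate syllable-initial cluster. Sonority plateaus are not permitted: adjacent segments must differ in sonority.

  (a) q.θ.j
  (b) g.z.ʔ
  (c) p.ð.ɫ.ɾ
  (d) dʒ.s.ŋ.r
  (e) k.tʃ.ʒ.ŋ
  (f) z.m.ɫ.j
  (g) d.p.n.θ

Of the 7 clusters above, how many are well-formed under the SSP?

5

(a) q.θ.j: profile 1-3-7 — obeys.
(b) g.z.ʔ: profile 1-3-1 — violates.
(c) p.ð.ɫ.ɾ: profile 1-3-5-6 — obeys.
(d) dʒ.s.ŋ.r: profile 2-3-4-6 — obeys.
(e) k.tʃ.ʒ.ŋ: profile 1-2-3-4 — obeys.
(f) z.m.ɫ.j: profile 3-4-5-7 — obeys.
(g) d.p.n.θ: profile 1-1-4-3 — violates.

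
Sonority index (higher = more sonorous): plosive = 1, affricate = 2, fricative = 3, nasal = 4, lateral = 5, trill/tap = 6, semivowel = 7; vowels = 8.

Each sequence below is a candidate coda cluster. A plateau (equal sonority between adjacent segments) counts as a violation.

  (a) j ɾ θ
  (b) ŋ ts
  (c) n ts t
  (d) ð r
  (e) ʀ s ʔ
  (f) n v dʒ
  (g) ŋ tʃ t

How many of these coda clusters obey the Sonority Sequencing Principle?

(a) 7-6-3 → obeys
(b) 4-2 → obeys
(c) 4-2-1 → obeys
(d) 3-6 → violates
(e) 6-3-1 → obeys
(f) 4-3-2 → obeys
(g) 4-2-1 → obeys

6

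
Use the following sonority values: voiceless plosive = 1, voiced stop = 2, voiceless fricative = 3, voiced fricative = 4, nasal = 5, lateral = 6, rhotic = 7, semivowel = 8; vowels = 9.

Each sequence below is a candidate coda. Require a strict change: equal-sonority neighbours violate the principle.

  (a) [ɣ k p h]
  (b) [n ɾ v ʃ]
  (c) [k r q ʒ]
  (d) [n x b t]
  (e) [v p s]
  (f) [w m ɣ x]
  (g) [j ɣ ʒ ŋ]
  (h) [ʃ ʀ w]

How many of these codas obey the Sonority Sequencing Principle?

2

(a) 4-1-1-3 → violates
(b) 5-7-4-3 → violates
(c) 1-7-1-4 → violates
(d) 5-3-2-1 → obeys
(e) 4-1-3 → violates
(f) 8-5-4-3 → obeys
(g) 8-4-4-5 → violates
(h) 3-7-8 → violates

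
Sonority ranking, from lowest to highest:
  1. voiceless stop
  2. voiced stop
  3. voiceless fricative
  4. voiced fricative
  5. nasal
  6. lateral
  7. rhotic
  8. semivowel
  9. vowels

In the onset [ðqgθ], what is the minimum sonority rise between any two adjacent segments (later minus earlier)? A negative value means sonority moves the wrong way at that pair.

/ð/ — voiced fricative, sonority 4.
/q/ — voiceless stop, sonority 1.
/g/ — voiced stop, sonority 2.
/θ/ — voiceless fricative, sonority 3.
/ð/→/q/: change -3.
/q/→/g/: change +1.
/g/→/θ/: change +1.
Minimum = -3.

-3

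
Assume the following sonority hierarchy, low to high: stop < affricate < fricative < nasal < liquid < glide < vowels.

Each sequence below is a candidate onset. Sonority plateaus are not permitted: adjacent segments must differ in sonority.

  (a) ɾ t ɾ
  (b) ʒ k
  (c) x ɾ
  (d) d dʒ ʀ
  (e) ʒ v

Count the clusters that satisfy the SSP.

2

(a) 5-1-5 → violates
(b) 3-1 → violates
(c) 3-5 → obeys
(d) 1-2-5 → obeys
(e) 3-3 → violates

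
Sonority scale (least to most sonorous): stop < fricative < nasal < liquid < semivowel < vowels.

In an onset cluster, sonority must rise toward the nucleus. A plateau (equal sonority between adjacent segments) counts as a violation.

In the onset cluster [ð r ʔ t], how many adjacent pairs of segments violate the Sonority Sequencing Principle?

/ð/ is a fricative (sonority 2).
/r/ is a liquid (sonority 4).
/ʔ/ is a stop (sonority 1).
/t/ is a stop (sonority 1).
/ð/→/r/: 2→4 (rises) — ok.
/r/→/ʔ/: 4→1 (does not rise) — violation.
/ʔ/→/t/: 1→1 (plateau) — violation.

2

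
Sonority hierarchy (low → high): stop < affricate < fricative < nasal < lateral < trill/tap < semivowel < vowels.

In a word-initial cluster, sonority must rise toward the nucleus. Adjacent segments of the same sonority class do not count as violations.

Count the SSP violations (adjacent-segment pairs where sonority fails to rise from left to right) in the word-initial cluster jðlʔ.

/j/: semivowel = 7.
/ð/: fricative = 3.
/l/: lateral = 5.
/ʔ/: stop = 1.
/j/→/ð/: 7→3 (does not rise) — violation.
/ð/→/l/: 3→5 (rises) — ok.
/l/→/ʔ/: 5→1 (does not rise) — violation.

2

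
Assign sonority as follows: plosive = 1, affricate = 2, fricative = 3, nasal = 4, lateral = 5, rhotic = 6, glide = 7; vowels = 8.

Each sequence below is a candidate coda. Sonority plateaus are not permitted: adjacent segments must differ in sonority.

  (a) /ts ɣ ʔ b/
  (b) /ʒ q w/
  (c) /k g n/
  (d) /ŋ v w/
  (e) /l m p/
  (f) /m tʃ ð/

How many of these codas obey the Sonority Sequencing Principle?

1

(a) /ts ɣ ʔ b/: profile 2-3-1-1 — violates.
(b) /ʒ q w/: profile 3-1-7 — violates.
(c) /k g n/: profile 1-1-4 — violates.
(d) /ŋ v w/: profile 4-3-7 — violates.
(e) /l m p/: profile 5-4-1 — obeys.
(f) /m tʃ ð/: profile 4-2-3 — violates.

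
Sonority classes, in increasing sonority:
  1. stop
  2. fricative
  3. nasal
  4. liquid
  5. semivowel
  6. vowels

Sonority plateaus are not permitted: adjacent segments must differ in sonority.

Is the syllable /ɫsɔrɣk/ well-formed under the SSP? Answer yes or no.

no

Onset: /ɫ/ is a liquid (sonority 4), /s/ is a fricative (sonority 2); then the nucleus /ɔ/ (sonority 6).
Onset profile 4-2-6 — does not strictly rise throughout.
Coda: /r/ is a liquid (sonority 4), /ɣ/ is a fricative (sonority 2), /k/ is a stop (sonority 1).
Coda profile 6-4-2-1 — falls from the nucleus.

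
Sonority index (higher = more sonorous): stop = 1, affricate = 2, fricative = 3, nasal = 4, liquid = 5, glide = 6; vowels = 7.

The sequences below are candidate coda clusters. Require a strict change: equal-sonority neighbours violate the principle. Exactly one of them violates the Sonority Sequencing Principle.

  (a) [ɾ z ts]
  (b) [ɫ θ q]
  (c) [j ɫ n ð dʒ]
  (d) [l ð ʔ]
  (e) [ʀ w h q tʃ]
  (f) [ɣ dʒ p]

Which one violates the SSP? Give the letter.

e

(a) sonority 5-3-2: well-formed.
(b) sonority 5-3-1: well-formed.
(c) sonority 6-5-4-3-2: well-formed.
(d) sonority 5-3-1: well-formed.
(e) sonority 5-6-3-1-2: ill-formed.
(f) sonority 3-2-1: well-formed.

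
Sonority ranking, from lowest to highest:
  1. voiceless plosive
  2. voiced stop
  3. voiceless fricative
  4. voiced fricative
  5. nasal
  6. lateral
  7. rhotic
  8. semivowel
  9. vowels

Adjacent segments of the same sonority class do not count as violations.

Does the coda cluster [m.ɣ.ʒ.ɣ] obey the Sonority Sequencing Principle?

/m/ is a nasal (sonority 5).
/ɣ/ is a voiced fricative (sonority 4).
/ʒ/ is a voiced fricative (sonority 4).
/ɣ/ is a voiced fricative (sonority 4).
The profile 5-4-4-4 is non-increasing (plateaus allowed), so the coda cluster satisfies the SSP.

yes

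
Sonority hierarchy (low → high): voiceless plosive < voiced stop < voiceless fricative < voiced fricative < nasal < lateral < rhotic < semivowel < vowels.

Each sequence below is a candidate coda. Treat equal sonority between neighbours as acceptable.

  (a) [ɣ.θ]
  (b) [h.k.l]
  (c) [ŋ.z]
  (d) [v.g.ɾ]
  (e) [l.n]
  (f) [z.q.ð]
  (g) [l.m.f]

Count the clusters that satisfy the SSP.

4

(a) 4-3 → obeys
(b) 3-1-6 → violates
(c) 5-4 → obeys
(d) 4-2-7 → violates
(e) 6-5 → obeys
(f) 4-1-4 → violates
(g) 6-5-3 → obeys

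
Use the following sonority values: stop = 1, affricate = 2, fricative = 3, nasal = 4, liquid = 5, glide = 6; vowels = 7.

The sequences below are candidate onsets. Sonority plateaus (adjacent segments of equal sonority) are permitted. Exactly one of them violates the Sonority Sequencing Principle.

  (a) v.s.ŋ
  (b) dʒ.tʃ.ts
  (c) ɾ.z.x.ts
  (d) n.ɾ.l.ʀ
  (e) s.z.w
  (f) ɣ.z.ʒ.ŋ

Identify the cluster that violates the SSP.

c

(a) 3-3-4 → obeys
(b) 2-2-2 → obeys
(c) 5-3-3-2 → violates
(d) 4-5-5-5 → obeys
(e) 3-3-6 → obeys
(f) 3-3-3-4 → obeys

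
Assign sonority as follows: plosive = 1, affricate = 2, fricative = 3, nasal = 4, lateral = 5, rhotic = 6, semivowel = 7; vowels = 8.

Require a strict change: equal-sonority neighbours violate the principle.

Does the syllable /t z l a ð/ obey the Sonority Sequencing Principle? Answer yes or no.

Onset: /t/ is a plosive (sonority 1), /z/ is a fricative (sonority 3), /l/ is a lateral (sonority 5); then the nucleus /a/ (sonority 8).
Onset profile 1-3-5-8 — rises to the nucleus.
Coda: /ð/ is a fricative (sonority 3).
Coda profile 8-3 — falls from the nucleus.

yes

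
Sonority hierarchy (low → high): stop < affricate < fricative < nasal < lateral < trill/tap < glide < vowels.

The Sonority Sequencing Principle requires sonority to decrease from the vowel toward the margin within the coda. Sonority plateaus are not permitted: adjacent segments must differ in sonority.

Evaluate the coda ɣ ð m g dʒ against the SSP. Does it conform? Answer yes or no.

no

/ɣ/: fricative = 3.
/ð/: fricative = 3.
/m/: nasal = 4.
/g/: stop = 1.
/dʒ/: affricate = 2.
The profile is 3-3-4-1-2. Between /ɣ/ (3) and /ð/ (3) sonority does not fall, so the cluster violates the SSP.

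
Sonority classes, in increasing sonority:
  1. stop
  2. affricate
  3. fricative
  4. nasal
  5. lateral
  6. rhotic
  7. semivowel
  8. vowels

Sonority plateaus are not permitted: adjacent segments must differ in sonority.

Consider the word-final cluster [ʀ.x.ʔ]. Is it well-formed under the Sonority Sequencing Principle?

/ʀ/: rhotic = 6.
/x/: fricative = 3.
/ʔ/: stop = 1.
The profile 6-3-1 strictly falls, so the word-final cluster satisfies the SSP.

yes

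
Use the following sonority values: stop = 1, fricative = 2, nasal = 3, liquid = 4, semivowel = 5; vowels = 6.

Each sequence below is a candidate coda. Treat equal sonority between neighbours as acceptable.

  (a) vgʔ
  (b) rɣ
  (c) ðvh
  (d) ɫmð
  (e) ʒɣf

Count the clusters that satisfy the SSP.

(a) vgʔ: profile 2-1-1 — obeys.
(b) rɣ: profile 4-2 — obeys.
(c) ðvh: profile 2-2-2 — obeys.
(d) ɫmð: profile 4-3-2 — obeys.
(e) ʒɣf: profile 2-2-2 — obeys.

5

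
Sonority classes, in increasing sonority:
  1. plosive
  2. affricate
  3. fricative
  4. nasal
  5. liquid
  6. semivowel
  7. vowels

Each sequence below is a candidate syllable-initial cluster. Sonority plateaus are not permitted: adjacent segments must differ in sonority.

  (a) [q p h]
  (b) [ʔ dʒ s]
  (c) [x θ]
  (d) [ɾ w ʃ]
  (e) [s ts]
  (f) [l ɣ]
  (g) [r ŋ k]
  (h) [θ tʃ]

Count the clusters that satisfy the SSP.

1

(a) 1-1-3 → violates
(b) 1-2-3 → obeys
(c) 3-3 → violates
(d) 5-6-3 → violates
(e) 3-2 → violates
(f) 5-3 → violates
(g) 5-4-1 → violates
(h) 3-2 → violates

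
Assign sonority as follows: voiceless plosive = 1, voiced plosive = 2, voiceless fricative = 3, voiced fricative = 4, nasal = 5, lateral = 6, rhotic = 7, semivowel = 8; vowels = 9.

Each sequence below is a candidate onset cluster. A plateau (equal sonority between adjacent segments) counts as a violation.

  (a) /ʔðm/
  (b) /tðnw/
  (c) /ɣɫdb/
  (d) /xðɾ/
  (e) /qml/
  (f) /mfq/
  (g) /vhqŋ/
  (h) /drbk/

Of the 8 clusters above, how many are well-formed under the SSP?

(a) sonority 1-4-5: well-formed.
(b) sonority 1-4-5-8: well-formed.
(c) sonority 4-6-2-2: ill-formed.
(d) sonority 3-4-7: well-formed.
(e) sonority 1-5-6: well-formed.
(f) sonority 5-3-1: ill-formed.
(g) sonority 4-3-1-5: ill-formed.
(h) sonority 2-7-2-1: ill-formed.

4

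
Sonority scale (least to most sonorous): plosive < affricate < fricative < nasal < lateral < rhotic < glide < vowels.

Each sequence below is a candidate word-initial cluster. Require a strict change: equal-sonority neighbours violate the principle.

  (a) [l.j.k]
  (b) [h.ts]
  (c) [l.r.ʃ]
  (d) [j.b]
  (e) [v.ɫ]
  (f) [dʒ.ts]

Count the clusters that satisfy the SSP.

1

(a) sonority 5-7-1: ill-formed.
(b) sonority 3-2: ill-formed.
(c) sonority 5-6-3: ill-formed.
(d) sonority 7-1: ill-formed.
(e) sonority 3-5: well-formed.
(f) sonority 2-2: ill-formed.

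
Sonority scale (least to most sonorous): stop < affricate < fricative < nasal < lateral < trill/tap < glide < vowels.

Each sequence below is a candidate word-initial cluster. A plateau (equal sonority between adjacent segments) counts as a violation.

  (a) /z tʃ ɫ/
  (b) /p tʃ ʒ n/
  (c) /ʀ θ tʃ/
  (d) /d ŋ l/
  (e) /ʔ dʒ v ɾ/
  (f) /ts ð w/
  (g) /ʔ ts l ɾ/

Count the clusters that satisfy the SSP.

5

(a) /z tʃ ɫ/: profile 3-2-5 — violates.
(b) /p tʃ ʒ n/: profile 1-2-3-4 — obeys.
(c) /ʀ θ tʃ/: profile 6-3-2 — violates.
(d) /d ŋ l/: profile 1-4-5 — obeys.
(e) /ʔ dʒ v ɾ/: profile 1-2-3-6 — obeys.
(f) /ts ð w/: profile 2-3-7 — obeys.
(g) /ʔ ts l ɾ/: profile 1-2-5-6 — obeys.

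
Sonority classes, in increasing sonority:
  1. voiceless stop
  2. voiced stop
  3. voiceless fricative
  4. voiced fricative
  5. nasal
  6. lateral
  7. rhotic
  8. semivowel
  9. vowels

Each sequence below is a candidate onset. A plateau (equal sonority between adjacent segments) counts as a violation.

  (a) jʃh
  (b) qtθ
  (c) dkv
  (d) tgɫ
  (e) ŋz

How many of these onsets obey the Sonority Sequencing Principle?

1

(a) sonority 8-3-3: ill-formed.
(b) sonority 1-1-3: ill-formed.
(c) sonority 2-1-4: ill-formed.
(d) sonority 1-2-6: well-formed.
(e) sonority 5-4: ill-formed.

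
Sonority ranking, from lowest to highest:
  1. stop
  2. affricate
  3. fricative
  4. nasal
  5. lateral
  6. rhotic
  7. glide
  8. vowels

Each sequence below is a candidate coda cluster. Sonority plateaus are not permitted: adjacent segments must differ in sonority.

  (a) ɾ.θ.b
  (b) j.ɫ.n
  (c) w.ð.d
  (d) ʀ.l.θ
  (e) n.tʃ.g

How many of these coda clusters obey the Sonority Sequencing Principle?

(a) ɾ.θ.b: profile 6-3-1 — obeys.
(b) j.ɫ.n: profile 7-5-4 — obeys.
(c) w.ð.d: profile 7-3-1 — obeys.
(d) ʀ.l.θ: profile 6-5-3 — obeys.
(e) n.tʃ.g: profile 4-2-1 — obeys.

5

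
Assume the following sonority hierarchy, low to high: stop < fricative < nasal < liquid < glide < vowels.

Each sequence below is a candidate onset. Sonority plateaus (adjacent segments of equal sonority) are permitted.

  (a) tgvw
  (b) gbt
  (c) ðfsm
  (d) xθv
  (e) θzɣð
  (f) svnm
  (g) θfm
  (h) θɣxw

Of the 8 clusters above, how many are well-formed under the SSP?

8

(a) tgvw: profile 1-1-2-5 — obeys.
(b) gbt: profile 1-1-1 — obeys.
(c) ðfsm: profile 2-2-2-3 — obeys.
(d) xθv: profile 2-2-2 — obeys.
(e) θzɣð: profile 2-2-2-2 — obeys.
(f) svnm: profile 2-2-3-3 — obeys.
(g) θfm: profile 2-2-3 — obeys.
(h) θɣxw: profile 2-2-2-5 — obeys.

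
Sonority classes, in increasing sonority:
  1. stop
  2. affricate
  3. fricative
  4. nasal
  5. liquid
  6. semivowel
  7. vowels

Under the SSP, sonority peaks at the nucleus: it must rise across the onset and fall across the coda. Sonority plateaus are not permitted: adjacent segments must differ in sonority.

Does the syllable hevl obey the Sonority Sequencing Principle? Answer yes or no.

no

Onset: /h/ is a fricative (sonority 3); then the nucleus /e/ (sonority 7).
Onset profile 3-7 — rises to the nucleus.
Coda: /v/ is a fricative (sonority 3), /l/ is a liquid (sonority 5).
Coda profile 7-3-5 — does not strictly fall throughout.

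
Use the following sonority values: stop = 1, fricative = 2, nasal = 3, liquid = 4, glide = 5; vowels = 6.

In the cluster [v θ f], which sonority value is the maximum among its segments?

/v/ is a fricative (sonority 2).
/θ/ is a fricative (sonority 2).
/f/ is a fricative (sonority 2).
The maximum is 2.

2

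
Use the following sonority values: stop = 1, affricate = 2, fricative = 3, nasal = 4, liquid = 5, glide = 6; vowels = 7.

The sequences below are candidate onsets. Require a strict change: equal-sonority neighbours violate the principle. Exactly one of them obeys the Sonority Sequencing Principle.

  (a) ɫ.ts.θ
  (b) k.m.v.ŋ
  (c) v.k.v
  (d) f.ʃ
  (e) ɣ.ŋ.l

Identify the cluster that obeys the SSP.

(a) 5-2-3 → violates
(b) 1-4-3-4 → violates
(c) 3-1-3 → violates
(d) 3-3 → violates
(e) 3-4-5 → obeys

e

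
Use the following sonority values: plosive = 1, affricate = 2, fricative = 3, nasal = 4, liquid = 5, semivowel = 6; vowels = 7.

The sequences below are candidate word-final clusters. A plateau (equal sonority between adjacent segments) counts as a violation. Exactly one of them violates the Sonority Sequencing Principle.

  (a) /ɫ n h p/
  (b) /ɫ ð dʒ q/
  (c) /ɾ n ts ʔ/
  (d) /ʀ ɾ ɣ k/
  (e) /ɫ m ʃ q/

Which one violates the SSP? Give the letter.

(a) sonority 5-4-3-1: well-formed.
(b) sonority 5-3-2-1: well-formed.
(c) sonority 5-4-2-1: well-formed.
(d) sonority 5-5-3-1: ill-formed.
(e) sonority 5-4-3-1: well-formed.

d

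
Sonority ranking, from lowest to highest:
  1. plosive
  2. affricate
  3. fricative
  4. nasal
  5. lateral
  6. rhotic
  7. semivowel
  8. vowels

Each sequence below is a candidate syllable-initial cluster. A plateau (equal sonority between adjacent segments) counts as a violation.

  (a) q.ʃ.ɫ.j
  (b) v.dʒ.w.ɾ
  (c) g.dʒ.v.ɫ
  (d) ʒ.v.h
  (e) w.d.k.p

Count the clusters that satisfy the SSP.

2

(a) q.ʃ.ɫ.j: profile 1-3-5-7 — obeys.
(b) v.dʒ.w.ɾ: profile 3-2-7-6 — violates.
(c) g.dʒ.v.ɫ: profile 1-2-3-5 — obeys.
(d) ʒ.v.h: profile 3-3-3 — violates.
(e) w.d.k.p: profile 7-1-1-1 — violates.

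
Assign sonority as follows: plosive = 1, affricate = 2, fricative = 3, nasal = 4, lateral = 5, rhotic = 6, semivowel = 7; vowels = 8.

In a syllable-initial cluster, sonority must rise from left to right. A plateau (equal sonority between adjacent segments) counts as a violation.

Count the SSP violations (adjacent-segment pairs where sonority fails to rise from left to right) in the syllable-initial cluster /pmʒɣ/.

/p/ is a plosive (sonority 1).
/m/ is a nasal (sonority 4).
/ʒ/ is a fricative (sonority 3).
/ɣ/ is a fricative (sonority 3).
/p/→/m/: 1→4 (rises) — ok.
/m/→/ʒ/: 4→3 (does not rise) — violation.
/ʒ/→/ɣ/: 3→3 (plateau) — violation.

2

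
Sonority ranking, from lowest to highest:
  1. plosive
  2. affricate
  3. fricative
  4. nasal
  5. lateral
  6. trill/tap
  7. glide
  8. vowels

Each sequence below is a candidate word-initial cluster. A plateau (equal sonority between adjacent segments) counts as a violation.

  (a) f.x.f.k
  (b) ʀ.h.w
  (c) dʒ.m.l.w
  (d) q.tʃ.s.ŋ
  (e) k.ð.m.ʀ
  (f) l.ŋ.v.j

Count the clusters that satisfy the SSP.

3

(a) sonority 3-3-3-1: ill-formed.
(b) sonority 6-3-7: ill-formed.
(c) sonority 2-4-5-7: well-formed.
(d) sonority 1-2-3-4: well-formed.
(e) sonority 1-3-4-6: well-formed.
(f) sonority 5-4-3-7: ill-formed.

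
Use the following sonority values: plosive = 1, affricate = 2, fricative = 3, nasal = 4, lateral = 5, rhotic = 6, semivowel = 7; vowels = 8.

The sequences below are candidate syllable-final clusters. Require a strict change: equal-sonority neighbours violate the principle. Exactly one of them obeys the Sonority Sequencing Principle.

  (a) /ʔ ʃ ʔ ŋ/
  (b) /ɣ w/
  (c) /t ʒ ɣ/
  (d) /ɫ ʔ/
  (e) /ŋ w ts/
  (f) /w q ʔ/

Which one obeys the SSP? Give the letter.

(a) 1-3-1-4 → violates
(b) 3-7 → violates
(c) 1-3-3 → violates
(d) 5-1 → obeys
(e) 4-7-2 → violates
(f) 7-1-1 → violates

d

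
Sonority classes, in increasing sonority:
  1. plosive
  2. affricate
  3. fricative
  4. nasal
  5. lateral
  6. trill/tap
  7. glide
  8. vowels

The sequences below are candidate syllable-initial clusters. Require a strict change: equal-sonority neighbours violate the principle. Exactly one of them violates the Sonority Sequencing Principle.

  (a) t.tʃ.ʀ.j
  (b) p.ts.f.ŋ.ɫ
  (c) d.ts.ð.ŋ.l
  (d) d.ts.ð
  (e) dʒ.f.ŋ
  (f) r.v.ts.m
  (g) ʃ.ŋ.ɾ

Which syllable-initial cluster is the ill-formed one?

(a) sonority 1-2-6-7: well-formed.
(b) sonority 1-2-3-4-5: well-formed.
(c) sonority 1-2-3-4-5: well-formed.
(d) sonority 1-2-3: well-formed.
(e) sonority 2-3-4: well-formed.
(f) sonority 6-3-2-4: ill-formed.
(g) sonority 3-4-6: well-formed.

f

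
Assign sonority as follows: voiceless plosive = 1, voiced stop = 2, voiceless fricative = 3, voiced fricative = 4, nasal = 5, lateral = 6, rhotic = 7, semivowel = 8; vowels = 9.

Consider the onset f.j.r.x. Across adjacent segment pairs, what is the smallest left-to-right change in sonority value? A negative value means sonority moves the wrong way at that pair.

-4

/f/ — voiceless fricative, sonority 3.
/j/ — semivowel, sonority 8.
/r/ — rhotic, sonority 7.
/x/ — voiceless fricative, sonority 3.
/f/→/j/: change +5.
/j/→/r/: change -1.
/r/→/x/: change -4.
Minimum = -4.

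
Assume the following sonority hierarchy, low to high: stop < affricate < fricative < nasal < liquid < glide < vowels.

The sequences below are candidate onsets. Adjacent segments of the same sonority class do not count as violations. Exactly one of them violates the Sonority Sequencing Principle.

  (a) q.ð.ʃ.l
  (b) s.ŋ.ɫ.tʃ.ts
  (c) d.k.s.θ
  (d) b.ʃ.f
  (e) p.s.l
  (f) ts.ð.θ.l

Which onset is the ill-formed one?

b

(a) sonority 1-3-3-5: well-formed.
(b) sonority 3-4-5-2-2: ill-formed.
(c) sonority 1-1-3-3: well-formed.
(d) sonority 1-3-3: well-formed.
(e) sonority 1-3-5: well-formed.
(f) sonority 2-3-3-5: well-formed.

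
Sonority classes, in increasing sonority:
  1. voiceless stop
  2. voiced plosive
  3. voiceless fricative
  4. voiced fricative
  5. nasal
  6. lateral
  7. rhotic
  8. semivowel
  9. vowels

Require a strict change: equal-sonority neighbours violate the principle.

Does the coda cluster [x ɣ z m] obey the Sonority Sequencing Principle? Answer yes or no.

no

/x/ is a voiceless fricative (sonority 3).
/ɣ/ is a voiced fricative (sonority 4).
/z/ is a voiced fricative (sonority 4).
/m/ is a nasal (sonority 5).
The profile is 3-4-4-5. Between /x/ (3) and /ɣ/ (4) sonority does not fall, so the cluster violates the SSP.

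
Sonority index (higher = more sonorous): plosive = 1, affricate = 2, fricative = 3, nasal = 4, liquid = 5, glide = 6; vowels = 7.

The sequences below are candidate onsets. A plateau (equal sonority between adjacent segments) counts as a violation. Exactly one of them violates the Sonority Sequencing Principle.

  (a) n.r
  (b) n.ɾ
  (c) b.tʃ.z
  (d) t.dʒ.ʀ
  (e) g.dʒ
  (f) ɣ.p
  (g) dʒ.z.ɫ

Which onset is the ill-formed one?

f

(a) 4-5 → obeys
(b) 4-5 → obeys
(c) 1-2-3 → obeys
(d) 1-2-5 → obeys
(e) 1-2 → obeys
(f) 3-1 → violates
(g) 2-3-5 → obeys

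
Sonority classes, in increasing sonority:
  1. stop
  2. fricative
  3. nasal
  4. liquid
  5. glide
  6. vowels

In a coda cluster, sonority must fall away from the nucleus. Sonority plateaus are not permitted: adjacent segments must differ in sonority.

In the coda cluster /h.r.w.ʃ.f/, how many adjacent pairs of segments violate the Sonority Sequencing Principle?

3

/h/ is a fricative (sonority 2).
/r/ is a liquid (sonority 4).
/w/ is a glide (sonority 5).
/ʃ/ is a fricative (sonority 2).
/f/ is a fricative (sonority 2).
/h/→/r/: 2→4 (does not fall) — violation.
/r/→/w/: 4→5 (does not fall) — violation.
/w/→/ʃ/: 5→2 (falls) — ok.
/ʃ/→/f/: 2→2 (plateau) — violation.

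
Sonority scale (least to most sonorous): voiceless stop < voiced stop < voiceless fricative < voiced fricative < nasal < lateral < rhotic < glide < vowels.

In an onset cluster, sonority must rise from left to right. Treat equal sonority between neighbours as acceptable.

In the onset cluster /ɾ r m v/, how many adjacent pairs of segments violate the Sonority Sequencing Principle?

/ɾ/ is a rhotic (sonority 7).
/r/ is a rhotic (sonority 7).
/m/ is a nasal (sonority 5).
/v/ is a voiced fricative (sonority 4).
/ɾ/→/r/: 7→7 (plateau, allowed) — ok.
/r/→/m/: 7→5 (does not rise) — violation.
/m/→/v/: 5→4 (does not rise) — violation.

2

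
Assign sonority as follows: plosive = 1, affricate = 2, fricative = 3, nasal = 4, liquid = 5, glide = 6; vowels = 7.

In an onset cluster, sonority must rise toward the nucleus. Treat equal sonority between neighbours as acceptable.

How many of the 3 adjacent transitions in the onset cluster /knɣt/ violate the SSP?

/k/: plosive = 1.
/n/: nasal = 4.
/ɣ/: fricative = 3.
/t/: plosive = 1.
/k/→/n/: 1→4 (rises) — ok.
/n/→/ɣ/: 4→3 (does not rise) — violation.
/ɣ/→/t/: 3→1 (does not rise) — violation.

2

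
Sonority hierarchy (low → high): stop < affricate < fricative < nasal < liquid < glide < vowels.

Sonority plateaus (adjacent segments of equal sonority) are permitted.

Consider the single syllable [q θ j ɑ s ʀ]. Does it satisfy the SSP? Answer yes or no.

Onset: /q/ is a stop (sonority 1), /θ/ is a fricative (sonority 3), /j/ is a glide (sonority 6); then the nucleus /ɑ/ (sonority 7).
Onset profile 1-3-6-7 — rises to the nucleus.
Coda: /s/ is a fricative (sonority 3), /ʀ/ is a liquid (sonority 5).
Coda profile 7-3-5 — does not fall throughout.

no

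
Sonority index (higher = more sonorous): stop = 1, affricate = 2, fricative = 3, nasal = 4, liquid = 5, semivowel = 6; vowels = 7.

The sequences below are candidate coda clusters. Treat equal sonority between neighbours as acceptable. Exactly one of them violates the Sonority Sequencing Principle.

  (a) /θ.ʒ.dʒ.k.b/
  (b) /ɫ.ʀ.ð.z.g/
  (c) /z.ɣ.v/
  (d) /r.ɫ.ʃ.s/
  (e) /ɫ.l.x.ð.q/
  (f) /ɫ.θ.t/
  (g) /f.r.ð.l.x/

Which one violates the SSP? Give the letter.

(a) sonority 3-3-2-1-1: well-formed.
(b) sonority 5-5-3-3-1: well-formed.
(c) sonority 3-3-3: well-formed.
(d) sonority 5-5-3-3: well-formed.
(e) sonority 5-5-3-3-1: well-formed.
(f) sonority 5-3-1: well-formed.
(g) sonority 3-5-3-5-3: ill-formed.

g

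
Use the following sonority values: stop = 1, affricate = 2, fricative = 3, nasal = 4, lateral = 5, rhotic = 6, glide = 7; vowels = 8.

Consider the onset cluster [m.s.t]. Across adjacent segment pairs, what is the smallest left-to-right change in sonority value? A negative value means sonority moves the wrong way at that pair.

-2

/m/: nasal = 4.
/s/: fricative = 3.
/t/: stop = 1.
/m/→/s/: change -1.
/s/→/t/: change -2.
Minimum = -2.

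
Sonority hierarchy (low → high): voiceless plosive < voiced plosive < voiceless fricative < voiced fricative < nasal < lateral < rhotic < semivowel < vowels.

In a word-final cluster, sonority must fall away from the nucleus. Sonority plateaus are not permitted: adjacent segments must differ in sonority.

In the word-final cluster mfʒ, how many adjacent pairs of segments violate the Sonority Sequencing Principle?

1

/m/ — nasal, sonority 5.
/f/ — voiceless fricative, sonority 3.
/ʒ/ — voiced fricative, sonority 4.
/m/→/f/: 5→3 (falls) — ok.
/f/→/ʒ/: 3→4 (does not fall) — violation.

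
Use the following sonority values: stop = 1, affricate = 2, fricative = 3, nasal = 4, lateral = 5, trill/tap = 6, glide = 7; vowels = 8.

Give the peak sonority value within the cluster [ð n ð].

4

/ð/ is a fricative (sonority 3).
/n/ is a nasal (sonority 4).
/ð/ is a fricative (sonority 3).
The maximum is 4.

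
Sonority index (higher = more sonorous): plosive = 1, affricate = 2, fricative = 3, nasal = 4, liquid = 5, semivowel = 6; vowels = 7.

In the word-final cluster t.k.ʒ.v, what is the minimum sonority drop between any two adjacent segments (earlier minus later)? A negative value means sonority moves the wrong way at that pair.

/t/ — plosive, sonority 1.
/k/ — plosive, sonority 1.
/ʒ/ — fricative, sonority 3.
/v/ — fricative, sonority 3.
/t/→/k/: change +0.
/k/→/ʒ/: change -2.
/ʒ/→/v/: change +0.
Minimum = -2.

-2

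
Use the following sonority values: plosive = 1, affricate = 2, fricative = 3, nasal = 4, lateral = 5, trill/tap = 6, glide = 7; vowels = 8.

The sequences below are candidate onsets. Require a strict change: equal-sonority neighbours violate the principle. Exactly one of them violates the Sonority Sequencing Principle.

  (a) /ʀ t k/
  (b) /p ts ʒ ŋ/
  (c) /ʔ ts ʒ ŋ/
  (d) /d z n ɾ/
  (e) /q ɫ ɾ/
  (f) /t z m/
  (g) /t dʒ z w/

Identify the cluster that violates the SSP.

a

(a) 6-1-1 → violates
(b) 1-2-3-4 → obeys
(c) 1-2-3-4 → obeys
(d) 1-3-4-6 → obeys
(e) 1-5-6 → obeys
(f) 1-3-4 → obeys
(g) 1-2-3-7 → obeys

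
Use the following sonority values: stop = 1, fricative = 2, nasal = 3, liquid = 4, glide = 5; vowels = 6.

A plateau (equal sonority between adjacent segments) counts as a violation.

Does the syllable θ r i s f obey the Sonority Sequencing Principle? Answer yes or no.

no

Onset: /θ/ is a fricative (sonority 2), /r/ is a liquid (sonority 4); then the nucleus /i/ (sonority 6).
Onset profile 2-4-6 — rises to the nucleus.
Coda: /s/ is a fricative (sonority 2), /f/ is a fricative (sonority 2).
Coda profile 6-2-2 — does not strictly fall throughout.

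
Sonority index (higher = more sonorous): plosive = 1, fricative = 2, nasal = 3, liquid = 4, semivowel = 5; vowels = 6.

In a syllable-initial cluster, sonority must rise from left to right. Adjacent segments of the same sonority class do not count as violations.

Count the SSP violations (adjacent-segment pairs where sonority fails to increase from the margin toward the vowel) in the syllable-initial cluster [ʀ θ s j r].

/ʀ/ is a liquid (sonority 4).
/θ/ is a fricative (sonority 2).
/s/ is a fricative (sonority 2).
/j/ is a semivowel (sonority 5).
/r/ is a liquid (sonority 4).
/ʀ/→/θ/: 4→2 (does not rise) — violation.
/θ/→/s/: 2→2 (plateau, allowed) — ok.
/s/→/j/: 2→5 (rises) — ok.
/j/→/r/: 5→4 (does not rise) — violation.

2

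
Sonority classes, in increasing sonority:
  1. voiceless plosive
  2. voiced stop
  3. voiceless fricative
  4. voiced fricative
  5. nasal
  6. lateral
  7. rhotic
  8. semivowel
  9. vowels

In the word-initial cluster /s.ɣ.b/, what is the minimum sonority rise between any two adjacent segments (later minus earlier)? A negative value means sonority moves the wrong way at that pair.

/s/ — voiceless fricative, sonority 3.
/ɣ/ — voiced fricative, sonority 4.
/b/ — voiced stop, sonority 2.
/s/→/ɣ/: change +1.
/ɣ/→/b/: change -2.
Minimum = -2.

-2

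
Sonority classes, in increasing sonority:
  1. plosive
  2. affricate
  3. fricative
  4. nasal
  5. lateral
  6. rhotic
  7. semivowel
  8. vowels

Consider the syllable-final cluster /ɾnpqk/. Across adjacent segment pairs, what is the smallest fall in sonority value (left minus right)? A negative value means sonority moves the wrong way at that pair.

0

/ɾ/: rhotic = 6.
/n/: nasal = 4.
/p/: plosive = 1.
/q/: plosive = 1.
/k/: plosive = 1.
/ɾ/→/n/: change +2.
/n/→/p/: change +3.
/p/→/q/: change +0.
/q/→/k/: change +0.
Minimum = 0.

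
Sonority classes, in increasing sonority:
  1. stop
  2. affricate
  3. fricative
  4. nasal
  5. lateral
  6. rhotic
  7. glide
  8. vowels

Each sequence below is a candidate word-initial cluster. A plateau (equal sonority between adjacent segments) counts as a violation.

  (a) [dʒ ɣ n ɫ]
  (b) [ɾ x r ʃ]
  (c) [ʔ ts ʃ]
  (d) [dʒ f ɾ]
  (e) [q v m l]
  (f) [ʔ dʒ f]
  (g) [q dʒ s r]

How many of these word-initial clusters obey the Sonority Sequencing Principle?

6

(a) [dʒ ɣ n ɫ]: profile 2-3-4-5 — obeys.
(b) [ɾ x r ʃ]: profile 6-3-6-3 — violates.
(c) [ʔ ts ʃ]: profile 1-2-3 — obeys.
(d) [dʒ f ɾ]: profile 2-3-6 — obeys.
(e) [q v m l]: profile 1-3-4-5 — obeys.
(f) [ʔ dʒ f]: profile 1-2-3 — obeys.
(g) [q dʒ s r]: profile 1-2-3-6 — obeys.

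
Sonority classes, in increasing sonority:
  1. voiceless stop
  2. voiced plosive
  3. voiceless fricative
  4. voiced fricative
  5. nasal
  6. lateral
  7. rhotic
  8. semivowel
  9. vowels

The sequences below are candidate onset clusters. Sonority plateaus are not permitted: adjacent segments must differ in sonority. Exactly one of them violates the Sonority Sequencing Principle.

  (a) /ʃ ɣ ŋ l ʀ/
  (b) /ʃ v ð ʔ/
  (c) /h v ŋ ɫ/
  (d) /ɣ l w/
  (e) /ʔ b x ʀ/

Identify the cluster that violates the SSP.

(a) sonority 3-4-5-6-7: well-formed.
(b) sonority 3-4-4-1: ill-formed.
(c) sonority 3-4-5-6: well-formed.
(d) sonority 4-6-8: well-formed.
(e) sonority 1-2-3-7: well-formed.

b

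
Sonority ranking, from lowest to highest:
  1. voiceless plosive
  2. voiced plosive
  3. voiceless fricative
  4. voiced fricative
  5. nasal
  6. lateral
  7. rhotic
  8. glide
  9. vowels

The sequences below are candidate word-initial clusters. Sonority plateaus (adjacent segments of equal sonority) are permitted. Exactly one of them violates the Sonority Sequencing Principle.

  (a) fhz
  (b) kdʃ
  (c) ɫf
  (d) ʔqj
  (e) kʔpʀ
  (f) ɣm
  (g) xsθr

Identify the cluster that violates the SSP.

(a) sonority 3-3-4: well-formed.
(b) sonority 1-2-3: well-formed.
(c) sonority 6-3: ill-formed.
(d) sonority 1-1-8: well-formed.
(e) sonority 1-1-1-7: well-formed.
(f) sonority 4-5: well-formed.
(g) sonority 3-3-3-7: well-formed.

c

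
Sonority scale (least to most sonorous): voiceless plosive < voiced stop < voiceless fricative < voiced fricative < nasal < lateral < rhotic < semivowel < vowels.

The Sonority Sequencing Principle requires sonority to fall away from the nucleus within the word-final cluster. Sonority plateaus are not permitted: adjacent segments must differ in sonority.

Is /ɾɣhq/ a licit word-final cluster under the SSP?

/ɾ/ — rhotic, sonority 7.
/ɣ/ — voiced fricative, sonority 4.
/h/ — voiceless fricative, sonority 3.
/q/ — voiceless plosive, sonority 1.
The profile 7-4-3-1 strictly falls, so the word-final cluster satisfies the SSP.

yes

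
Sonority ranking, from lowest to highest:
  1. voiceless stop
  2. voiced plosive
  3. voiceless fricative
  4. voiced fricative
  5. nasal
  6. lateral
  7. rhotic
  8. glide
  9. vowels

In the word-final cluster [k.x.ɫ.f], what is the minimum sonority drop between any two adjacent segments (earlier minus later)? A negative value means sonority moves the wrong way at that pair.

-3

/k/: voiceless stop = 1.
/x/: voiceless fricative = 3.
/ɫ/: lateral = 6.
/f/: voiceless fricative = 3.
/k/→/x/: change -2.
/x/→/ɫ/: change -3.
/ɫ/→/f/: change +3.
Minimum = -3.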